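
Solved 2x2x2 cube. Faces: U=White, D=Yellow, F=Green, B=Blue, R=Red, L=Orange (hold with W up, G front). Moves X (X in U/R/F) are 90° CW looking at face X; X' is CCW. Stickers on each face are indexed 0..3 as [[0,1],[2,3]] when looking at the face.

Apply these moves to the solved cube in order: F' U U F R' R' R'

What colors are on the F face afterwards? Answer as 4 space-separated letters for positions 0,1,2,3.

After move 1 (F'): F=GGGG U=WWRR R=YRYR D=OOYY L=OWOW
After move 2 (U): U=RWRW F=YRGG R=BBYR B=OWBB L=GGOW
After move 3 (U): U=RRWW F=BBGG R=OWYR B=GGBB L=YROW
After move 4 (F): F=GBGB U=RRWR R=WWWR D=YOYY L=YOOO
After move 5 (R'): R=WRWW U=RBWG F=GRGR D=YBYB B=YGOB
After move 6 (R'): R=RWWW U=ROWY F=GBGG D=YRYR B=BGBB
After move 7 (R'): R=WWRW U=RBWB F=GOGY D=YBYG B=RGRB
Query: F face = GOGY

Answer: G O G Y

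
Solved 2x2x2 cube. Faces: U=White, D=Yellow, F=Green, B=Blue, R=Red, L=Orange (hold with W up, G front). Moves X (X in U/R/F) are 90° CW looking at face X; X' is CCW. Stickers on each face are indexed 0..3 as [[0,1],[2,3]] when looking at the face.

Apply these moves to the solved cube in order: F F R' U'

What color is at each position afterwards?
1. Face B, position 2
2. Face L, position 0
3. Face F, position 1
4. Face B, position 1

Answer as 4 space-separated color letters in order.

After move 1 (F): F=GGGG U=WWOO R=WRWR D=RRYY L=OYOY
After move 2 (F): F=GGGG U=WWYY R=OROR D=WWYY L=OROR
After move 3 (R'): R=RROO U=WBYB F=GWGY D=WGYG B=YBWB
After move 4 (U'): U=BBWY F=ORGY R=GWOO B=RRWB L=YBOR
Query 1: B[2] = W
Query 2: L[0] = Y
Query 3: F[1] = R
Query 4: B[1] = R

Answer: W Y R R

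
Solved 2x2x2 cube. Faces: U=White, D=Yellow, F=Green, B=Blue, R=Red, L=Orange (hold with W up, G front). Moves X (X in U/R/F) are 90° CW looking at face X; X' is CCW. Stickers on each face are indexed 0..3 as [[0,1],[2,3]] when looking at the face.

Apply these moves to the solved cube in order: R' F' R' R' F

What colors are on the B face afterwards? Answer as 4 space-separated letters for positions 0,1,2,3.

After move 1 (R'): R=RRRR U=WBWB F=GWGW D=YGYG B=YBYB
After move 2 (F'): F=WWGG U=WBRR R=GRYR D=OOYG L=OBOW
After move 3 (R'): R=RRGY U=WYRY F=WBGR D=OWYG B=GBOB
After move 4 (R'): R=RYRG U=WORG F=WYGY D=OBYR B=GBWB
After move 5 (F): F=GWYY U=WOWB R=RYGG D=RRYR L=OOOB
Query: B face = GBWB

Answer: G B W B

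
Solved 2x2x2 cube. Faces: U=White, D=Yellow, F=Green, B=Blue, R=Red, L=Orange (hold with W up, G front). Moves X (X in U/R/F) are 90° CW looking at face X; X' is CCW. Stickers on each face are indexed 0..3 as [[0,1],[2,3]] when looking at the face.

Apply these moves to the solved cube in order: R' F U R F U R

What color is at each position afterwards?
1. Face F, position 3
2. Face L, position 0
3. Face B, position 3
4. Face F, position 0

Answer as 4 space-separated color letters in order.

After move 1 (R'): R=RRRR U=WBWB F=GWGW D=YGYG B=YBYB
After move 2 (F): F=GGWW U=WBOO R=WRBR D=RRYG L=OYOG
After move 3 (U): U=OWOB F=WRWW R=YBBR B=OYYB L=GGOG
After move 4 (R): R=BYRB U=OROW F=WRWG D=RYYO B=BYWB
After move 5 (F): F=WWGR U=ORGG R=OYWB D=RBYO L=GROY
After move 6 (U): U=GOGR F=OYGR R=BYWB B=GRWB L=WWOY
After move 7 (R): R=WBBY U=GYGR F=OBGO D=RWYG B=RROB
Query 1: F[3] = O
Query 2: L[0] = W
Query 3: B[3] = B
Query 4: F[0] = O

Answer: O W B O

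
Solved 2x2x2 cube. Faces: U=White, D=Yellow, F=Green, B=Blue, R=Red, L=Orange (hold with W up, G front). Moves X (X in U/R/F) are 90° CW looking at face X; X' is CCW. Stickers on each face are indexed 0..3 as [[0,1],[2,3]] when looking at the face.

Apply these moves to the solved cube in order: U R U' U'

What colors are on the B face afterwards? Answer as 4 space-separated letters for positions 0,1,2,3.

After move 1 (U): U=WWWW F=RRGG R=BBRR B=OOBB L=GGOO
After move 2 (R): R=RBRB U=WRWG F=RYGY D=YBYO B=WOWB
After move 3 (U'): U=RGWW F=GGGY R=RYRB B=RBWB L=WOOO
After move 4 (U'): U=GWRW F=WOGY R=GGRB B=RYWB L=RBOO
Query: B face = RYWB

Answer: R Y W B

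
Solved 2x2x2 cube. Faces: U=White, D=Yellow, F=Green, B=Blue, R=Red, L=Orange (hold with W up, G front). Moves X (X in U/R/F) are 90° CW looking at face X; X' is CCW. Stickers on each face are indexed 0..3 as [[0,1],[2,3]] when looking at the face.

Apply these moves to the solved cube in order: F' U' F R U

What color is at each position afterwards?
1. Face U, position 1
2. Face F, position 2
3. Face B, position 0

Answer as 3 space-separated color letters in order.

After move 1 (F'): F=GGGG U=WWRR R=YRYR D=OOYY L=OWOW
After move 2 (U'): U=WRWR F=OWGG R=GGYR B=YRBB L=BBOW
After move 3 (F): F=GOGW U=WRWB R=WGRR D=YGYY L=BOOO
After move 4 (R): R=RWRG U=WOWW F=GGGY D=YBYY B=BRRB
After move 5 (U): U=WWWO F=RWGY R=BRRG B=BORB L=GGOO
Query 1: U[1] = W
Query 2: F[2] = G
Query 3: B[0] = B

Answer: W G B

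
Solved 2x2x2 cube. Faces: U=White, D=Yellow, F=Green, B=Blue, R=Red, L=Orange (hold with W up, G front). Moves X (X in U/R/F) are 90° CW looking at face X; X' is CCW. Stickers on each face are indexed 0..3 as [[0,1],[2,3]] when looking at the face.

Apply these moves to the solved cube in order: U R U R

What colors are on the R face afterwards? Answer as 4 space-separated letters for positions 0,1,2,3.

Answer: R W B O

Derivation:
After move 1 (U): U=WWWW F=RRGG R=BBRR B=OOBB L=GGOO
After move 2 (R): R=RBRB U=WRWG F=RYGY D=YBYO B=WOWB
After move 3 (U): U=WWGR F=RBGY R=WORB B=GGWB L=RYOO
After move 4 (R): R=RWBO U=WBGY F=RBGO D=YWYG B=RGWB
Query: R face = RWBO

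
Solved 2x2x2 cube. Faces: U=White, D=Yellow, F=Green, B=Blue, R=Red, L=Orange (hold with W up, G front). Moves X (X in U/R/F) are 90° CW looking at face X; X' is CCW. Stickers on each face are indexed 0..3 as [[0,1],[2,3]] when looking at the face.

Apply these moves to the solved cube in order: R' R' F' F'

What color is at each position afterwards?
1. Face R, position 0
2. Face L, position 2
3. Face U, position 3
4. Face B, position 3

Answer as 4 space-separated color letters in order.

Answer: O O Y B

Derivation:
After move 1 (R'): R=RRRR U=WBWB F=GWGW D=YGYG B=YBYB
After move 2 (R'): R=RRRR U=WYWY F=GBGB D=YWYW B=GBGB
After move 3 (F'): F=BBGG U=WYRR R=WRYR D=OOYW L=OYOW
After move 4 (F'): F=BGBG U=WYWY R=OROR D=YWYW L=OROR
Query 1: R[0] = O
Query 2: L[2] = O
Query 3: U[3] = Y
Query 4: B[3] = B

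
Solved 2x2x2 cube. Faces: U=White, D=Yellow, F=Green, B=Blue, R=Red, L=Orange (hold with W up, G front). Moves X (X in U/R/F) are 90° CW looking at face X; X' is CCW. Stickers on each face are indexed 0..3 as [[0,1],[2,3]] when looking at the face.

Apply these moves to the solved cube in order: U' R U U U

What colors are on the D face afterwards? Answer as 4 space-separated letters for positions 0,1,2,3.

Answer: Y B Y R

Derivation:
After move 1 (U'): U=WWWW F=OOGG R=GGRR B=RRBB L=BBOO
After move 2 (R): R=RGRG U=WOWG F=OYGY D=YBYR B=WRWB
After move 3 (U): U=WWGO F=RGGY R=WRRG B=BBWB L=OYOO
After move 4 (U): U=GWOW F=WRGY R=BBRG B=OYWB L=RGOO
After move 5 (U): U=OGWW F=BBGY R=OYRG B=RGWB L=WROO
Query: D face = YBYR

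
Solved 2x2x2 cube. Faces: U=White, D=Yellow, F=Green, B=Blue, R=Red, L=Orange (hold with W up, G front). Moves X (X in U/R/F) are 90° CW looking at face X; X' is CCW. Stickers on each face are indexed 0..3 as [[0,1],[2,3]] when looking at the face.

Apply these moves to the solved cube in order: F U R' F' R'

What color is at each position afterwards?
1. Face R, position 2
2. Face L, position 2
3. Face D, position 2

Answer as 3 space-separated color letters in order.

Answer: R O Y

Derivation:
After move 1 (F): F=GGGG U=WWOO R=WRWR D=RRYY L=OYOY
After move 2 (U): U=OWOW F=WRGG R=BBWR B=OYBB L=GGOY
After move 3 (R'): R=BRBW U=OBOO F=WWGW D=RRYG B=YYRB
After move 4 (F'): F=WWWG U=OBBB R=RRRW D=GYYG L=GOOO
After move 5 (R'): R=RWRR U=ORBY F=WBWB D=GWYG B=GYYB
Query 1: R[2] = R
Query 2: L[2] = O
Query 3: D[2] = Y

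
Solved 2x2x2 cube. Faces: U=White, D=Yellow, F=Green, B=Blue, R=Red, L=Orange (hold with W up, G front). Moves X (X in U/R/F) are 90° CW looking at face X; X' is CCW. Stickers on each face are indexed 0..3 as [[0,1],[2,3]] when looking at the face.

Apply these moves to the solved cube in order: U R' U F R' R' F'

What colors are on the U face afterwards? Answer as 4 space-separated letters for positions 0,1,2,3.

Answer: W Y R O

Derivation:
After move 1 (U): U=WWWW F=RRGG R=BBRR B=OOBB L=GGOO
After move 2 (R'): R=BRBR U=WBWO F=RWGW D=YRYG B=YOYB
After move 3 (U): U=WWOB F=BRGW R=YOBR B=GGYB L=RWOO
After move 4 (F): F=GBWR U=WWOW R=OOBR D=BYYG L=RYOR
After move 5 (R'): R=OROB U=WYOG F=GWWW D=BBYR B=GGYB
After move 6 (R'): R=RBOO U=WYOG F=GYWG D=BWYW B=RGBB
After move 7 (F'): F=YGGW U=WYRO R=WBBO D=YRYW L=RGOO
Query: U face = WYRO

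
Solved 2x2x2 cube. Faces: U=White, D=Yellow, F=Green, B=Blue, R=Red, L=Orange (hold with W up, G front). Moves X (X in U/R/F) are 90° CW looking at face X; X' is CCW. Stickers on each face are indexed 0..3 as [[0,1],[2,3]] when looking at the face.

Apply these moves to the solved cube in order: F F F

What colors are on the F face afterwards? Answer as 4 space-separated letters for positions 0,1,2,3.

Answer: G G G G

Derivation:
After move 1 (F): F=GGGG U=WWOO R=WRWR D=RRYY L=OYOY
After move 2 (F): F=GGGG U=WWYY R=OROR D=WWYY L=OROR
After move 3 (F): F=GGGG U=WWRR R=YRYR D=OOYY L=OWOW
Query: F face = GGGG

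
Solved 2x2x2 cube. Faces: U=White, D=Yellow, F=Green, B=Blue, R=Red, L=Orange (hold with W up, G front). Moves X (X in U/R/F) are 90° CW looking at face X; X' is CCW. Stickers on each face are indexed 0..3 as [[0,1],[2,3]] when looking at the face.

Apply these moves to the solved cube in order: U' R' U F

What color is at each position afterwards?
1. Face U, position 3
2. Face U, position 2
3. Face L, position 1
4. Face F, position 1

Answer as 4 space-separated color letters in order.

After move 1 (U'): U=WWWW F=OOGG R=GGRR B=RRBB L=BBOO
After move 2 (R'): R=GRGR U=WBWR F=OWGW D=YOYG B=YRYB
After move 3 (U): U=WWRB F=GRGW R=YRGR B=BBYB L=OWOO
After move 4 (F): F=GGWR U=WWOW R=RRBR D=GYYG L=OYOO
Query 1: U[3] = W
Query 2: U[2] = O
Query 3: L[1] = Y
Query 4: F[1] = G

Answer: W O Y G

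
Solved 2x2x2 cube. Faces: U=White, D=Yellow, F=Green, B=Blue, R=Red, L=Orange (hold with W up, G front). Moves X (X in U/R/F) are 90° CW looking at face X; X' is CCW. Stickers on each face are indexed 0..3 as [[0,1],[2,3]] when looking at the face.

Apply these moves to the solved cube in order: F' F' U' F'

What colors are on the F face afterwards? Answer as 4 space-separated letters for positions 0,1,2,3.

Answer: R G O G

Derivation:
After move 1 (F'): F=GGGG U=WWRR R=YRYR D=OOYY L=OWOW
After move 2 (F'): F=GGGG U=WWYY R=OROR D=WWYY L=OROR
After move 3 (U'): U=WYWY F=ORGG R=GGOR B=ORBB L=BBOR
After move 4 (F'): F=RGOG U=WYGO R=WGWR D=BRYY L=BYOW
Query: F face = RGOG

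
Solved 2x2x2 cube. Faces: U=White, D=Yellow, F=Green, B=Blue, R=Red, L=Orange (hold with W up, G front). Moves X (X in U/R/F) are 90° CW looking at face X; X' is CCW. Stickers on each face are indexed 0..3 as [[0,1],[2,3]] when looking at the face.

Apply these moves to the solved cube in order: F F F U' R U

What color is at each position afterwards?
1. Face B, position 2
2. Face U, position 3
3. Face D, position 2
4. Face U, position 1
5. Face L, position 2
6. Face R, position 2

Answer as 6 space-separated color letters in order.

Answer: R W Y W O R

Derivation:
After move 1 (F): F=GGGG U=WWOO R=WRWR D=RRYY L=OYOY
After move 2 (F): F=GGGG U=WWYY R=OROR D=WWYY L=OROR
After move 3 (F): F=GGGG U=WWRR R=YRYR D=OOYY L=OWOW
After move 4 (U'): U=WRWR F=OWGG R=GGYR B=YRBB L=BBOW
After move 5 (R): R=YGRG U=WWWG F=OOGY D=OBYY B=RRRB
After move 6 (U): U=WWGW F=YGGY R=RRRG B=BBRB L=OOOW
Query 1: B[2] = R
Query 2: U[3] = W
Query 3: D[2] = Y
Query 4: U[1] = W
Query 5: L[2] = O
Query 6: R[2] = R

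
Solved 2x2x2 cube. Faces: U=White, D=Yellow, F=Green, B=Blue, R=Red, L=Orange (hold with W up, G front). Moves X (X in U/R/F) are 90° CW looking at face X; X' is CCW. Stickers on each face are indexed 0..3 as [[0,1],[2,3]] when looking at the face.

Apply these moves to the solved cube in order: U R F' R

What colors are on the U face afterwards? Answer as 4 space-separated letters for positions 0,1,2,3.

Answer: W Y R G

Derivation:
After move 1 (U): U=WWWW F=RRGG R=BBRR B=OOBB L=GGOO
After move 2 (R): R=RBRB U=WRWG F=RYGY D=YBYO B=WOWB
After move 3 (F'): F=YYRG U=WRRR R=BBYB D=GOYO L=GGOW
After move 4 (R): R=YBBB U=WYRG F=YORO D=GWYW B=RORB
Query: U face = WYRG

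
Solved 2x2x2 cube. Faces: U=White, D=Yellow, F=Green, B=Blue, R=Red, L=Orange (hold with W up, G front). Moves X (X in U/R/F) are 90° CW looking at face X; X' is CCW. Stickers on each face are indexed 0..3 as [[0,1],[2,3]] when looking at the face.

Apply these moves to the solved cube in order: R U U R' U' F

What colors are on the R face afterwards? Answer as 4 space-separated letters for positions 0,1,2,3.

After move 1 (R): R=RRRR U=WGWG F=GYGY D=YBYB B=WBWB
After move 2 (U): U=WWGG F=RRGY R=WBRR B=OOWB L=GYOO
After move 3 (U): U=GWGW F=WBGY R=OORR B=GYWB L=RROO
After move 4 (R'): R=OROR U=GWGG F=WWGW D=YBYY B=BYBB
After move 5 (U'): U=WGGG F=RRGW R=WWOR B=ORBB L=BYOO
After move 6 (F): F=GRWR U=WGOY R=GWGR D=OWYY L=BYOB
Query: R face = GWGR

Answer: G W G R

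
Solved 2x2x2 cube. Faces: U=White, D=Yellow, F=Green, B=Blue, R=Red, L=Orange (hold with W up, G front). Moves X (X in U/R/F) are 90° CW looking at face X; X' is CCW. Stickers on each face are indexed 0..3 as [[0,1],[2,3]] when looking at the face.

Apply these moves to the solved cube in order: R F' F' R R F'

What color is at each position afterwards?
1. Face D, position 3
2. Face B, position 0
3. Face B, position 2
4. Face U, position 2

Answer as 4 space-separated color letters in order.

After move 1 (R): R=RRRR U=WGWG F=GYGY D=YBYB B=WBWB
After move 2 (F'): F=YYGG U=WGRR R=BRYR D=OOYB L=OGOW
After move 3 (F'): F=YGYG U=WGBY R=OROR D=GWYB L=OROR
After move 4 (R): R=OORR U=WGBG F=YWYB D=GWYW B=YBGB
After move 5 (R): R=RORO U=WWBB F=YWYW D=GGYY B=GBGB
After move 6 (F'): F=WWYY U=WWRR R=GOGO D=RRYY L=OBOB
Query 1: D[3] = Y
Query 2: B[0] = G
Query 3: B[2] = G
Query 4: U[2] = R

Answer: Y G G R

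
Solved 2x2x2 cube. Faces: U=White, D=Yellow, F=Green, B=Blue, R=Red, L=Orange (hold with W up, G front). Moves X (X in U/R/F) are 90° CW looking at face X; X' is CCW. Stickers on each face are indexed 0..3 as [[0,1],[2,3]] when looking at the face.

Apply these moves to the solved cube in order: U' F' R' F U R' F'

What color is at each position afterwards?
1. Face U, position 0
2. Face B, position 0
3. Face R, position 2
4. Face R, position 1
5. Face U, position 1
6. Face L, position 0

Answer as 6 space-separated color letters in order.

After move 1 (U'): U=WWWW F=OOGG R=GGRR B=RRBB L=BBOO
After move 2 (F'): F=OGOG U=WWGR R=YGYR D=BOYY L=BWOW
After move 3 (R'): R=GRYY U=WBGR F=OWOR D=BGYG B=YROB
After move 4 (F): F=OORW U=WBWW R=GRRY D=YGYG L=BBOG
After move 5 (U): U=WWWB F=GRRW R=YRRY B=BBOB L=OOOG
After move 6 (R'): R=RYYR U=WOWB F=GWRB D=YRYW B=GBGB
After move 7 (F'): F=WBGR U=WORY R=RYYR D=OGYW L=OBOW
Query 1: U[0] = W
Query 2: B[0] = G
Query 3: R[2] = Y
Query 4: R[1] = Y
Query 5: U[1] = O
Query 6: L[0] = O

Answer: W G Y Y O O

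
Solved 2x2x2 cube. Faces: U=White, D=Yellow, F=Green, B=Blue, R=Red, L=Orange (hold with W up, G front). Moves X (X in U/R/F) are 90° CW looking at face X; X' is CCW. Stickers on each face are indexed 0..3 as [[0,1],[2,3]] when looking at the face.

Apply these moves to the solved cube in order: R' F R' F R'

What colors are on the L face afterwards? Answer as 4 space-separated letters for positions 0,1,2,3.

Answer: O R O G

Derivation:
After move 1 (R'): R=RRRR U=WBWB F=GWGW D=YGYG B=YBYB
After move 2 (F): F=GGWW U=WBOO R=WRBR D=RRYG L=OYOG
After move 3 (R'): R=RRWB U=WYOY F=GBWO D=RGYW B=GBRB
After move 4 (F): F=WGOB U=WYGY R=ORYB D=WRYW L=OROG
After move 5 (R'): R=RBOY U=WRGG F=WYOY D=WGYB B=WBRB
Query: L face = OROG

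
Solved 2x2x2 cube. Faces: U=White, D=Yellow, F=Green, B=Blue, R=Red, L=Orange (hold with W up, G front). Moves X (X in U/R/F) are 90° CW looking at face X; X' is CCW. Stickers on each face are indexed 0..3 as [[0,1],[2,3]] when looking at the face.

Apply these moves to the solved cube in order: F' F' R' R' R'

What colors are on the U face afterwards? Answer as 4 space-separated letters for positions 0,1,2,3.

After move 1 (F'): F=GGGG U=WWRR R=YRYR D=OOYY L=OWOW
After move 2 (F'): F=GGGG U=WWYY R=OROR D=WWYY L=OROR
After move 3 (R'): R=RROO U=WBYB F=GWGY D=WGYG B=YBWB
After move 4 (R'): R=RORO U=WWYY F=GBGB D=WWYY B=GBGB
After move 5 (R'): R=OORR U=WGYG F=GWGY D=WBYB B=YBWB
Query: U face = WGYG

Answer: W G Y G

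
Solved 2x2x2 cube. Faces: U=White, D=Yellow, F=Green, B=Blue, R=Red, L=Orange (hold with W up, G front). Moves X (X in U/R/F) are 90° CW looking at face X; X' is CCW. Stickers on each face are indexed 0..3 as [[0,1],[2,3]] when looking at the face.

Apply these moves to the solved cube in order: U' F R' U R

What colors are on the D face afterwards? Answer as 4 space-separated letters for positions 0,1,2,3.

Answer: R G Y B

Derivation:
After move 1 (U'): U=WWWW F=OOGG R=GGRR B=RRBB L=BBOO
After move 2 (F): F=GOGO U=WWOB R=WGWR D=RGYY L=BYOY
After move 3 (R'): R=GRWW U=WBOR F=GWGB D=ROYO B=YRGB
After move 4 (U): U=OWRB F=GRGB R=YRWW B=BYGB L=GWOY
After move 5 (R): R=WYWR U=ORRB F=GOGO D=RGYB B=BYWB
Query: D face = RGYB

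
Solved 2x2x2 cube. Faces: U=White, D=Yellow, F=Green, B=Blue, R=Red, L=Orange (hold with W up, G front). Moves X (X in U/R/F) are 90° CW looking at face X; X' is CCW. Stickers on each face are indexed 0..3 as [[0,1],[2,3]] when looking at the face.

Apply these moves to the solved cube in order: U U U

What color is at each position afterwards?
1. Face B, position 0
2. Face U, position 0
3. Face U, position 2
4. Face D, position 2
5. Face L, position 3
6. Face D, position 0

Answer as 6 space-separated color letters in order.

Answer: R W W Y O Y

Derivation:
After move 1 (U): U=WWWW F=RRGG R=BBRR B=OOBB L=GGOO
After move 2 (U): U=WWWW F=BBGG R=OORR B=GGBB L=RROO
After move 3 (U): U=WWWW F=OOGG R=GGRR B=RRBB L=BBOO
Query 1: B[0] = R
Query 2: U[0] = W
Query 3: U[2] = W
Query 4: D[2] = Y
Query 5: L[3] = O
Query 6: D[0] = Y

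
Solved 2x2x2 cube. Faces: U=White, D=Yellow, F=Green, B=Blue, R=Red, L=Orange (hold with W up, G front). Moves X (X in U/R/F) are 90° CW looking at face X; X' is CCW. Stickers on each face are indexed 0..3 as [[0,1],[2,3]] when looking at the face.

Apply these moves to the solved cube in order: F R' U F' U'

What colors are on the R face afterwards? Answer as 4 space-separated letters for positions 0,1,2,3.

After move 1 (F): F=GGGG U=WWOO R=WRWR D=RRYY L=OYOY
After move 2 (R'): R=RRWW U=WBOB F=GWGO D=RGYG B=YBRB
After move 3 (U): U=OWBB F=RRGO R=YBWW B=OYRB L=GWOY
After move 4 (F'): F=RORG U=OWYW R=GBRW D=WYYG L=GBOB
After move 5 (U'): U=WWOY F=GBRG R=RORW B=GBRB L=OYOB
Query: R face = RORW

Answer: R O R W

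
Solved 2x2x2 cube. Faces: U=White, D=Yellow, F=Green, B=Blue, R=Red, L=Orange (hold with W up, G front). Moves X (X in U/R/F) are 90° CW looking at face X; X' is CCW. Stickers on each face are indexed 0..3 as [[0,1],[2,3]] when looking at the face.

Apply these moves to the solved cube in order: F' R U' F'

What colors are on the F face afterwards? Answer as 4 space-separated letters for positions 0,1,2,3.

After move 1 (F'): F=GGGG U=WWRR R=YRYR D=OOYY L=OWOW
After move 2 (R): R=YYRR U=WGRG F=GOGY D=OBYB B=RBWB
After move 3 (U'): U=GGWR F=OWGY R=GORR B=YYWB L=RBOW
After move 4 (F'): F=WYOG U=GGGR R=BOOR D=BWYB L=RROW
Query: F face = WYOG

Answer: W Y O G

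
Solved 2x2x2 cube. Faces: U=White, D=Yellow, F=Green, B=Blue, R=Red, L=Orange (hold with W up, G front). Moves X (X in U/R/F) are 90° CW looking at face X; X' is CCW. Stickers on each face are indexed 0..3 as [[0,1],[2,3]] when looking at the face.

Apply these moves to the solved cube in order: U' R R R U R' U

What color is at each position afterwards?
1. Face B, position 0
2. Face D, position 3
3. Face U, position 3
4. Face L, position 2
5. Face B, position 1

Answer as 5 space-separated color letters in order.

Answer: O W Y O W

Derivation:
After move 1 (U'): U=WWWW F=OOGG R=GGRR B=RRBB L=BBOO
After move 2 (R): R=RGRG U=WOWG F=OYGY D=YBYR B=WRWB
After move 3 (R): R=RRGG U=WYWY F=OBGR D=YWYW B=GROB
After move 4 (R): R=GRGR U=WBWR F=OWGW D=YOYG B=YRYB
After move 5 (U): U=WWRB F=GRGW R=YRGR B=BBYB L=OWOO
After move 6 (R'): R=RRYG U=WYRB F=GWGB D=YRYW B=GBOB
After move 7 (U): U=RWBY F=RRGB R=GBYG B=OWOB L=GWOO
Query 1: B[0] = O
Query 2: D[3] = W
Query 3: U[3] = Y
Query 4: L[2] = O
Query 5: B[1] = W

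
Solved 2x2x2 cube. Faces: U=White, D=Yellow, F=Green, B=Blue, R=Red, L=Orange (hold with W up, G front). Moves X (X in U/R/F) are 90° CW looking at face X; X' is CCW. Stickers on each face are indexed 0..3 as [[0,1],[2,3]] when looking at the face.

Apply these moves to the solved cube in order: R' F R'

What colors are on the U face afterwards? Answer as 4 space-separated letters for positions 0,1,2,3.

After move 1 (R'): R=RRRR U=WBWB F=GWGW D=YGYG B=YBYB
After move 2 (F): F=GGWW U=WBOO R=WRBR D=RRYG L=OYOG
After move 3 (R'): R=RRWB U=WYOY F=GBWO D=RGYW B=GBRB
Query: U face = WYOY

Answer: W Y O Y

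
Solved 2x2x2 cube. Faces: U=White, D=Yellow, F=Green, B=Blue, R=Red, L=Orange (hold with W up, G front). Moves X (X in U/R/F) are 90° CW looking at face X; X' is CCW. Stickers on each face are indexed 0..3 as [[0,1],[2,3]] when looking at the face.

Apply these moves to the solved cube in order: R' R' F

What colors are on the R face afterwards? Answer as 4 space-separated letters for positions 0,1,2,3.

Answer: W R Y R

Derivation:
After move 1 (R'): R=RRRR U=WBWB F=GWGW D=YGYG B=YBYB
After move 2 (R'): R=RRRR U=WYWY F=GBGB D=YWYW B=GBGB
After move 3 (F): F=GGBB U=WYOO R=WRYR D=RRYW L=OYOW
Query: R face = WRYR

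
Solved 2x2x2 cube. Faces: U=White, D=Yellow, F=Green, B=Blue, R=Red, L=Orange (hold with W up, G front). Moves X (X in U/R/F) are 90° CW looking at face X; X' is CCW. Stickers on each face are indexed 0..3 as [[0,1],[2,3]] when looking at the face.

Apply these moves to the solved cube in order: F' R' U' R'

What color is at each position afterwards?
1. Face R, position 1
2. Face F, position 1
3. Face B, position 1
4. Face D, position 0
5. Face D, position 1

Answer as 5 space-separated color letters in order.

After move 1 (F'): F=GGGG U=WWRR R=YRYR D=OOYY L=OWOW
After move 2 (R'): R=RRYY U=WBRB F=GWGR D=OGYG B=YBOB
After move 3 (U'): U=BBWR F=OWGR R=GWYY B=RROB L=YBOW
After move 4 (R'): R=WYGY U=BOWR F=OBGR D=OWYR B=GRGB
Query 1: R[1] = Y
Query 2: F[1] = B
Query 3: B[1] = R
Query 4: D[0] = O
Query 5: D[1] = W

Answer: Y B R O W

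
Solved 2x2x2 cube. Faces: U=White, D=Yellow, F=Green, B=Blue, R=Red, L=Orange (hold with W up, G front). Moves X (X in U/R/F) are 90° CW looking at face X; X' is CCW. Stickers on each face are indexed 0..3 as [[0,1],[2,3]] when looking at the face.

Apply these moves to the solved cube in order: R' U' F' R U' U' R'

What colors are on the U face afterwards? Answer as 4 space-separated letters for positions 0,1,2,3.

After move 1 (R'): R=RRRR U=WBWB F=GWGW D=YGYG B=YBYB
After move 2 (U'): U=BBWW F=OOGW R=GWRR B=RRYB L=YBOO
After move 3 (F'): F=OWOG U=BBGR R=GWYR D=BOYG L=YWOW
After move 4 (R): R=YGRW U=BWGG F=OOOG D=BYYR B=RRBB
After move 5 (U'): U=WGBG F=YWOG R=OORW B=YGBB L=RROW
After move 6 (U'): U=GGWB F=RROG R=YWRW B=OOBB L=YGOW
After move 7 (R'): R=WWYR U=GBWO F=RGOB D=BRYG B=ROYB
Query: U face = GBWO

Answer: G B W O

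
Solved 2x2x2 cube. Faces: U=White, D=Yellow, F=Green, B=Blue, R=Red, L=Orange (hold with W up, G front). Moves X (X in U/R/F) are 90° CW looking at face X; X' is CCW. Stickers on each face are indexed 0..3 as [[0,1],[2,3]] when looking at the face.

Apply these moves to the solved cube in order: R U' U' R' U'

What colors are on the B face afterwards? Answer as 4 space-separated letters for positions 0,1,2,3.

After move 1 (R): R=RRRR U=WGWG F=GYGY D=YBYB B=WBWB
After move 2 (U'): U=GGWW F=OOGY R=GYRR B=RRWB L=WBOO
After move 3 (U'): U=GWGW F=WBGY R=OORR B=GYWB L=RROO
After move 4 (R'): R=OROR U=GWGG F=WWGW D=YBYY B=BYBB
After move 5 (U'): U=WGGG F=RRGW R=WWOR B=ORBB L=BYOO
Query: B face = ORBB

Answer: O R B B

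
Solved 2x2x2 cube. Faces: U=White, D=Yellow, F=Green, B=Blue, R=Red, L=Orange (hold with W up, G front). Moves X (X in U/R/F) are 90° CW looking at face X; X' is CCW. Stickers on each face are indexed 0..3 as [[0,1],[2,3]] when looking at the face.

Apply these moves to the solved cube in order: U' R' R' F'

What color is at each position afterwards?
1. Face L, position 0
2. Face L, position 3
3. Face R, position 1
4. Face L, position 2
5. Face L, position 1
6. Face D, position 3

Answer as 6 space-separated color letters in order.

Answer: B W R O Y W

Derivation:
After move 1 (U'): U=WWWW F=OOGG R=GGRR B=RRBB L=BBOO
After move 2 (R'): R=GRGR U=WBWR F=OWGW D=YOYG B=YRYB
After move 3 (R'): R=RRGG U=WYWY F=OBGR D=YWYW B=GROB
After move 4 (F'): F=BROG U=WYRG R=WRYG D=BOYW L=BYOW
Query 1: L[0] = B
Query 2: L[3] = W
Query 3: R[1] = R
Query 4: L[2] = O
Query 5: L[1] = Y
Query 6: D[3] = W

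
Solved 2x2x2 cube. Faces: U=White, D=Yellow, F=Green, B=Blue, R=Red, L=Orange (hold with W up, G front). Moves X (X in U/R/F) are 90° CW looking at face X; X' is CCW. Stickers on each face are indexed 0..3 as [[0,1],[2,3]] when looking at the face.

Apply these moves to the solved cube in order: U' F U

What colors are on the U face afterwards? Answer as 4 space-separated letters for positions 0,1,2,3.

Answer: O W B W

Derivation:
After move 1 (U'): U=WWWW F=OOGG R=GGRR B=RRBB L=BBOO
After move 2 (F): F=GOGO U=WWOB R=WGWR D=RGYY L=BYOY
After move 3 (U): U=OWBW F=WGGO R=RRWR B=BYBB L=GOOY
Query: U face = OWBW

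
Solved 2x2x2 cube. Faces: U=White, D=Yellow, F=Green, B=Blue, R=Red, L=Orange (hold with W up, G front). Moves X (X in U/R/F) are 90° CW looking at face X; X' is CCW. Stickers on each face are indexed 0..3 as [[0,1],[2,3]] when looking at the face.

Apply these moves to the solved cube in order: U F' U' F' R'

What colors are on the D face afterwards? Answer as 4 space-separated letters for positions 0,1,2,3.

After move 1 (U): U=WWWW F=RRGG R=BBRR B=OOBB L=GGOO
After move 2 (F'): F=RGRG U=WWBR R=YBYR D=GOYY L=GWOW
After move 3 (U'): U=WRWB F=GWRG R=RGYR B=YBBB L=OOOW
After move 4 (F'): F=WGGR U=WRRY R=OGGR D=OWYY L=OBOW
After move 5 (R'): R=GROG U=WBRY F=WRGY D=OGYR B=YBWB
Query: D face = OGYR

Answer: O G Y R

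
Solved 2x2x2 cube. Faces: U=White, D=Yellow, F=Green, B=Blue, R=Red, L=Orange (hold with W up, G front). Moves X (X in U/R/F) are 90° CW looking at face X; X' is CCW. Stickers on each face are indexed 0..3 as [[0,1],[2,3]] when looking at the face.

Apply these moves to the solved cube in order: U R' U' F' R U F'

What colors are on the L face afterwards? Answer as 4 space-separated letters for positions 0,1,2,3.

After move 1 (U): U=WWWW F=RRGG R=BBRR B=OOBB L=GGOO
After move 2 (R'): R=BRBR U=WBWO F=RWGW D=YRYG B=YOYB
After move 3 (U'): U=BOWW F=GGGW R=RWBR B=BRYB L=YOOO
After move 4 (F'): F=GWGG U=BORB R=RWYR D=OOYG L=YWOW
After move 5 (R): R=YRRW U=BWRG F=GOGG D=OYYB B=BROB
After move 6 (U): U=RBGW F=YRGG R=BRRW B=YWOB L=GOOW
After move 7 (F'): F=RGYG U=RBBR R=YROW D=OWYB L=GWOG
Query: L face = GWOG

Answer: G W O G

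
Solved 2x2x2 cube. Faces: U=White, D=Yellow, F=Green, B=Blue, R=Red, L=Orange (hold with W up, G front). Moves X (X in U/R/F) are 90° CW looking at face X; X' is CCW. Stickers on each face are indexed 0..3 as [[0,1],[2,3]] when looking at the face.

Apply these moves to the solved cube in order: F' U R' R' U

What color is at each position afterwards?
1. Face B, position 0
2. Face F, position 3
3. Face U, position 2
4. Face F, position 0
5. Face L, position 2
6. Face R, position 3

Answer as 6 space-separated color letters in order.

After move 1 (F'): F=GGGG U=WWRR R=YRYR D=OOYY L=OWOW
After move 2 (U): U=RWRW F=YRGG R=BBYR B=OWBB L=GGOW
After move 3 (R'): R=BRBY U=RBRO F=YWGW D=ORYG B=YWOB
After move 4 (R'): R=RYBB U=RORY F=YBGO D=OWYW B=GWRB
After move 5 (U): U=RRYO F=RYGO R=GWBB B=GGRB L=YBOW
Query 1: B[0] = G
Query 2: F[3] = O
Query 3: U[2] = Y
Query 4: F[0] = R
Query 5: L[2] = O
Query 6: R[3] = B

Answer: G O Y R O B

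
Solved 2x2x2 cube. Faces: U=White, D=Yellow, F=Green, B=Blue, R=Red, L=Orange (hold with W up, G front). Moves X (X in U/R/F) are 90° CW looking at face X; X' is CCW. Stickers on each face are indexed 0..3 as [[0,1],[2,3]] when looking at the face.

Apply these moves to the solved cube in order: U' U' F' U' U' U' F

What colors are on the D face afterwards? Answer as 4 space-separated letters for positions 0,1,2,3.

After move 1 (U'): U=WWWW F=OOGG R=GGRR B=RRBB L=BBOO
After move 2 (U'): U=WWWW F=BBGG R=OORR B=GGBB L=RROO
After move 3 (F'): F=BGBG U=WWOR R=YOYR D=ROYY L=RWOW
After move 4 (U'): U=WRWO F=RWBG R=BGYR B=YOBB L=GGOW
After move 5 (U'): U=ROWW F=GGBG R=RWYR B=BGBB L=YOOW
After move 6 (U'): U=OWRW F=YOBG R=GGYR B=RWBB L=BGOW
After move 7 (F): F=BYGO U=OWWG R=RGWR D=YGYY L=BROO
Query: D face = YGYY

Answer: Y G Y Y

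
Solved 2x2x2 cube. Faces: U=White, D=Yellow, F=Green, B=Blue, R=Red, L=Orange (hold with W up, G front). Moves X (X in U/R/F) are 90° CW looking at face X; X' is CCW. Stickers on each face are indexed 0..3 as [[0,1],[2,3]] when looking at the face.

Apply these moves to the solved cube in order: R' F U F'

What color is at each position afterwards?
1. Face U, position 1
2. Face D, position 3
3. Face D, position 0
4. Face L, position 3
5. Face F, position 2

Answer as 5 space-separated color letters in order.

After move 1 (R'): R=RRRR U=WBWB F=GWGW D=YGYG B=YBYB
After move 2 (F): F=GGWW U=WBOO R=WRBR D=RRYG L=OYOG
After move 3 (U): U=OWOB F=WRWW R=YBBR B=OYYB L=GGOG
After move 4 (F'): F=RWWW U=OWYB R=RBRR D=GGYG L=GBOO
Query 1: U[1] = W
Query 2: D[3] = G
Query 3: D[0] = G
Query 4: L[3] = O
Query 5: F[2] = W

Answer: W G G O W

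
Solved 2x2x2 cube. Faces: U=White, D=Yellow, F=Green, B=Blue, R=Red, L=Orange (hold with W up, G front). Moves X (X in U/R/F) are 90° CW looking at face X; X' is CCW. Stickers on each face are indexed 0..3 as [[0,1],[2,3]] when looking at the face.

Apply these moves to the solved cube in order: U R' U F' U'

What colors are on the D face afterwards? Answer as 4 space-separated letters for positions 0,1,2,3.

Answer: W O Y G

Derivation:
After move 1 (U): U=WWWW F=RRGG R=BBRR B=OOBB L=GGOO
After move 2 (R'): R=BRBR U=WBWO F=RWGW D=YRYG B=YOYB
After move 3 (U): U=WWOB F=BRGW R=YOBR B=GGYB L=RWOO
After move 4 (F'): F=RWBG U=WWYB R=ROYR D=WOYG L=RBOO
After move 5 (U'): U=WBWY F=RBBG R=RWYR B=ROYB L=GGOO
Query: D face = WOYG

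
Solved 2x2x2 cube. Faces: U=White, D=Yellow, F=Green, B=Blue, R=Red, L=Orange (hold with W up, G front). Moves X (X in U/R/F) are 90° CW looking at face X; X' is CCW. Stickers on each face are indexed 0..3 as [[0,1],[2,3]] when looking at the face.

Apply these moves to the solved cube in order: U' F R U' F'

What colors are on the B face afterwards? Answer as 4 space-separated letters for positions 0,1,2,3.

Answer: W W W B

Derivation:
After move 1 (U'): U=WWWW F=OOGG R=GGRR B=RRBB L=BBOO
After move 2 (F): F=GOGO U=WWOB R=WGWR D=RGYY L=BYOY
After move 3 (R): R=WWRG U=WOOO F=GGGY D=RBYR B=BRWB
After move 4 (U'): U=OOWO F=BYGY R=GGRG B=WWWB L=BROY
After move 5 (F'): F=YYBG U=OOGR R=BGRG D=RYYR L=BOOW
Query: B face = WWWB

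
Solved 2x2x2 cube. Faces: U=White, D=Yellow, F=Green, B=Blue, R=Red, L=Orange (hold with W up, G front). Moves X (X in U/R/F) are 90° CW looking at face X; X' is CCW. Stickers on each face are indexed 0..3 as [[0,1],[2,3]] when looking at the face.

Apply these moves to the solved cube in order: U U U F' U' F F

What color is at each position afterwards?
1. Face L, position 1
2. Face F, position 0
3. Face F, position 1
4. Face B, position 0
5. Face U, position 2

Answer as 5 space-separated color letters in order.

Answer: Y G O Y O

Derivation:
After move 1 (U): U=WWWW F=RRGG R=BBRR B=OOBB L=GGOO
After move 2 (U): U=WWWW F=BBGG R=OORR B=GGBB L=RROO
After move 3 (U): U=WWWW F=OOGG R=GGRR B=RRBB L=BBOO
After move 4 (F'): F=OGOG U=WWGR R=YGYR D=BOYY L=BWOW
After move 5 (U'): U=WRWG F=BWOG R=OGYR B=YGBB L=RROW
After move 6 (F): F=OBGW U=WRWR R=WGGR D=YOYY L=RBOO
After move 7 (F): F=GOWB U=WROB R=WGRR D=GWYY L=RYOO
Query 1: L[1] = Y
Query 2: F[0] = G
Query 3: F[1] = O
Query 4: B[0] = Y
Query 5: U[2] = O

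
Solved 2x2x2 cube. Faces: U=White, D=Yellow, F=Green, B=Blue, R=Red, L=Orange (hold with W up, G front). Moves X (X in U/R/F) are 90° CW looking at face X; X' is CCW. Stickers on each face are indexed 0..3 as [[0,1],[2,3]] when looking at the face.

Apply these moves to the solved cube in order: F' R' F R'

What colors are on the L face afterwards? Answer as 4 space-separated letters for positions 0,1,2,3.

Answer: O O O G

Derivation:
After move 1 (F'): F=GGGG U=WWRR R=YRYR D=OOYY L=OWOW
After move 2 (R'): R=RRYY U=WBRB F=GWGR D=OGYG B=YBOB
After move 3 (F): F=GGRW U=WBWW R=RRBY D=YRYG L=OOOG
After move 4 (R'): R=RYRB U=WOWY F=GBRW D=YGYW B=GBRB
Query: L face = OOOG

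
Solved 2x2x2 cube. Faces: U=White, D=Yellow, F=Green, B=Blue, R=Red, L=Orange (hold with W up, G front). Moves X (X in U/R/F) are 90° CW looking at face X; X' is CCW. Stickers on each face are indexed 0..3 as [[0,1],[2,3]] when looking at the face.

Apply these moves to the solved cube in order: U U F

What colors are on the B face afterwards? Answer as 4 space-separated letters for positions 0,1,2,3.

Answer: G G B B

Derivation:
After move 1 (U): U=WWWW F=RRGG R=BBRR B=OOBB L=GGOO
After move 2 (U): U=WWWW F=BBGG R=OORR B=GGBB L=RROO
After move 3 (F): F=GBGB U=WWOR R=WOWR D=ROYY L=RYOY
Query: B face = GGBB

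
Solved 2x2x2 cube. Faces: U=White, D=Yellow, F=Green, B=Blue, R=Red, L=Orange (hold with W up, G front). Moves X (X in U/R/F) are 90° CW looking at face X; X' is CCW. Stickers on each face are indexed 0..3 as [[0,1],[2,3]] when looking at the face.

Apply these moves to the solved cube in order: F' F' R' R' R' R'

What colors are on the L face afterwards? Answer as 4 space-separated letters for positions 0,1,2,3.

After move 1 (F'): F=GGGG U=WWRR R=YRYR D=OOYY L=OWOW
After move 2 (F'): F=GGGG U=WWYY R=OROR D=WWYY L=OROR
After move 3 (R'): R=RROO U=WBYB F=GWGY D=WGYG B=YBWB
After move 4 (R'): R=RORO U=WWYY F=GBGB D=WWYY B=GBGB
After move 5 (R'): R=OORR U=WGYG F=GWGY D=WBYB B=YBWB
After move 6 (R'): R=OROR U=WWYY F=GGGG D=WWYY B=BBBB
Query: L face = OROR

Answer: O R O R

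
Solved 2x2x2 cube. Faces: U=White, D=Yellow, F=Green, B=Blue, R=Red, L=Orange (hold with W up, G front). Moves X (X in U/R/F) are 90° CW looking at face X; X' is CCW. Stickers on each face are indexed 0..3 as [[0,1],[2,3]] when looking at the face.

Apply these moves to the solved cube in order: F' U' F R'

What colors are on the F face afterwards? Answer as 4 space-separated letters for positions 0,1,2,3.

After move 1 (F'): F=GGGG U=WWRR R=YRYR D=OOYY L=OWOW
After move 2 (U'): U=WRWR F=OWGG R=GGYR B=YRBB L=BBOW
After move 3 (F): F=GOGW U=WRWB R=WGRR D=YGYY L=BOOO
After move 4 (R'): R=GRWR U=WBWY F=GRGB D=YOYW B=YRGB
Query: F face = GRGB

Answer: G R G B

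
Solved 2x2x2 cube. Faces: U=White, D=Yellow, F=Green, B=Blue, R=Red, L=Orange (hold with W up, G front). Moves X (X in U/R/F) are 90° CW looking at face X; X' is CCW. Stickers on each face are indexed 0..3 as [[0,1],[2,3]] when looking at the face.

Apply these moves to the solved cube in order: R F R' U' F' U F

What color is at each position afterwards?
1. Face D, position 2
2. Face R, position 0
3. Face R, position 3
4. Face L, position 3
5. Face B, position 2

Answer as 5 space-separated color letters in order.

After move 1 (R): R=RRRR U=WGWG F=GYGY D=YBYB B=WBWB
After move 2 (F): F=GGYY U=WGOO R=WRGR D=RRYB L=OYOB
After move 3 (R'): R=RRWG U=WWOW F=GGYO D=RGYY B=BBRB
After move 4 (U'): U=WWWO F=OYYO R=GGWG B=RRRB L=BBOB
After move 5 (F'): F=YOOY U=WWGW R=GGRG D=BBYY L=BOOW
After move 6 (U): U=GWWW F=GGOY R=RRRG B=BORB L=YOOW
After move 7 (F): F=OGYG U=GWWO R=WRWG D=RRYY L=YBOB
Query 1: D[2] = Y
Query 2: R[0] = W
Query 3: R[3] = G
Query 4: L[3] = B
Query 5: B[2] = R

Answer: Y W G B R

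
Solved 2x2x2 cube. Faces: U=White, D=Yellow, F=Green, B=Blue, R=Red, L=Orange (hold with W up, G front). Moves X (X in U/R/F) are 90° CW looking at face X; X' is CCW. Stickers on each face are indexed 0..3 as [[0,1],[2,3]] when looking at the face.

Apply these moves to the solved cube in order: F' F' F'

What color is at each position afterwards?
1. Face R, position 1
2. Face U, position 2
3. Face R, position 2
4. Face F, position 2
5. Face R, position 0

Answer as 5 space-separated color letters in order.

Answer: R O W G W

Derivation:
After move 1 (F'): F=GGGG U=WWRR R=YRYR D=OOYY L=OWOW
After move 2 (F'): F=GGGG U=WWYY R=OROR D=WWYY L=OROR
After move 3 (F'): F=GGGG U=WWOO R=WRWR D=RRYY L=OYOY
Query 1: R[1] = R
Query 2: U[2] = O
Query 3: R[2] = W
Query 4: F[2] = G
Query 5: R[0] = W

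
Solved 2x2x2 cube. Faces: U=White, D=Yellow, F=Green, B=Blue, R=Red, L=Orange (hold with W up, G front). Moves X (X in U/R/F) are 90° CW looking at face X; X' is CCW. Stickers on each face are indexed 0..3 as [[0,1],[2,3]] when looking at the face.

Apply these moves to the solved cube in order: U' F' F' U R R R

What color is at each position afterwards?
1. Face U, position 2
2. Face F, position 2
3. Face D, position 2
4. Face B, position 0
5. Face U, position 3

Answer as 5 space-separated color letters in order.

Answer: Y O Y Y B

Derivation:
After move 1 (U'): U=WWWW F=OOGG R=GGRR B=RRBB L=BBOO
After move 2 (F'): F=OGOG U=WWGR R=YGYR D=BOYY L=BWOW
After move 3 (F'): F=GGOO U=WWYY R=OGBR D=WWYY L=BROG
After move 4 (U): U=YWYW F=OGOO R=RRBR B=BRBB L=GGOG
After move 5 (R): R=BRRR U=YGYO F=OWOY D=WBYB B=WRWB
After move 6 (R): R=RBRR U=YWYY F=OBOB D=WWYW B=ORGB
After move 7 (R): R=RRRB U=YBYB F=OWOW D=WGYO B=YRWB
Query 1: U[2] = Y
Query 2: F[2] = O
Query 3: D[2] = Y
Query 4: B[0] = Y
Query 5: U[3] = B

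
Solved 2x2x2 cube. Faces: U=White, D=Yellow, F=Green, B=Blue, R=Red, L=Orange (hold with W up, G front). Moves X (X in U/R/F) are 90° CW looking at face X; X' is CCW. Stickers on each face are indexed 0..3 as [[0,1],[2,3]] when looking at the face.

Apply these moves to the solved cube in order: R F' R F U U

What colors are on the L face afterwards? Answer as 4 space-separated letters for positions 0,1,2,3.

Answer: R B O W

Derivation:
After move 1 (R): R=RRRR U=WGWG F=GYGY D=YBYB B=WBWB
After move 2 (F'): F=YYGG U=WGRR R=BRYR D=OOYB L=OGOW
After move 3 (R): R=YBRR U=WYRG F=YOGB D=OWYW B=RBGB
After move 4 (F): F=GYBO U=WYWG R=RBGR D=RYYW L=OOOW
After move 5 (U): U=WWGY F=RBBO R=RBGR B=OOGB L=GYOW
After move 6 (U): U=GWYW F=RBBO R=OOGR B=GYGB L=RBOW
Query: L face = RBOW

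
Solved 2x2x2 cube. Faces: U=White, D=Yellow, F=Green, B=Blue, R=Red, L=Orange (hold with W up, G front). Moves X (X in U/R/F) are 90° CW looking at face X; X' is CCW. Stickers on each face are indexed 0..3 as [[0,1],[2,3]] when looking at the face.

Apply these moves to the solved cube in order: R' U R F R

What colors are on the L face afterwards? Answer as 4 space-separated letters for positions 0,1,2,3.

Answer: G Y O Y

Derivation:
After move 1 (R'): R=RRRR U=WBWB F=GWGW D=YGYG B=YBYB
After move 2 (U): U=WWBB F=RRGW R=YBRR B=OOYB L=GWOO
After move 3 (R): R=RYRB U=WRBW F=RGGG D=YYYO B=BOWB
After move 4 (F): F=GRGG U=WROW R=BYWB D=RRYO L=GYOY
After move 5 (R): R=WBBY U=WROG F=GRGO D=RWYB B=WORB
Query: L face = GYOY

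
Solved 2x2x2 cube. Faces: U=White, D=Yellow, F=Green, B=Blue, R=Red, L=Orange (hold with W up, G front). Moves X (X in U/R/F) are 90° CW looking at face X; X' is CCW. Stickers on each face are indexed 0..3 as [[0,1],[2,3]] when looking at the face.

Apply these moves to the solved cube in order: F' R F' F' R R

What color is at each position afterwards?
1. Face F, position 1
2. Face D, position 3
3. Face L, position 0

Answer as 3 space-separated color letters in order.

Answer: W O O

Derivation:
After move 1 (F'): F=GGGG U=WWRR R=YRYR D=OOYY L=OWOW
After move 2 (R): R=YYRR U=WGRG F=GOGY D=OBYB B=RBWB
After move 3 (F'): F=OYGG U=WGYR R=BYOR D=WWYB L=OGOR
After move 4 (F'): F=YGOG U=WGBO R=WYWR D=GRYB L=OROY
After move 5 (R): R=WWRY U=WGBG F=YROB D=GWYR B=OBGB
After move 6 (R): R=RWYW U=WRBB F=YWOR D=GGYO B=GBGB
Query 1: F[1] = W
Query 2: D[3] = O
Query 3: L[0] = O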